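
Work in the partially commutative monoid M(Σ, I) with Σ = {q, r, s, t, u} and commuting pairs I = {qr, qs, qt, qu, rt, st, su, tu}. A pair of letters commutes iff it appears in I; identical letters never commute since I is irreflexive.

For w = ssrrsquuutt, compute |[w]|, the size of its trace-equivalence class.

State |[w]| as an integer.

#0=s has no predecessor
#1=s depends on [0:s]
#2=r depends on [1:s]
#3=r depends on [2:r]
#4=s depends on [3:r]
#5=q has no predecessor
#6=u depends on [3:r]
#7=u depends on [6:u]
#8=u depends on [7:u]
#9=t has no predecessor
#10=t depends on [9:t]
sources: [0:s, 5:q, 9:t]
N(rest) = Σ N(rest − s) over sources s of rest; N(one piece) = 1:
  size 1 → [4]=1  [5]=1  [8]=1  [10]=1
  size 2 → [4,5]=2  [4,8]=2  [4,10]=2  [5,8]=2  [5,10]=2  [7,8]=1  [8,10]=2  [9,10]=1
  size 3 → [4,5,8]=6  [4,5,10]=6  [4,7,8]=3  [4,8,10]=6  [4,9,10]=3  [5,7,8]=3  [5,8,10]=6  [5,9,10]=3  [6,7,8]=1  [7,8,10]=3  [8,9,10]=3
  size 4 → [4,5,7,8]=12  [4,5,8,10]=24  [4,5,9,10]=12  [4,6,7,8]=4  [4,7,8,10]=12  [4,8,9,10]=12  [5,6,7,8]=4  [5,7,8,10]=12  [5,8,9,10]=12  [6,7,8,10]=4  [7,8,9,10]=6
  size 5 → [3,4,6,7,8]=4  [4,5,6,7,8]=20  [4,5,7,8,10]=60  [4,5,8,9,10]=60  [4,6,7,8,10]=20  [4,7,8,9,10]=30  [5,6,7,8,10]=20  [5,7,8,9,10]=30  [6,7,8,9,10]=10
  size 6 → [2,3,4,6,7,8]=4  [3,4,5,6,7,8]=24  [3,4,6,7,8,10]=24  [4,5,6,7,8,10]=120  [4,5,7,8,9,10]=180  [4,6,7,8,9,10]=60  [5,6,7,8,9,10]=60
  size 7 → [1,2,3,4,6,7,8]=4  [2,3,4,5,6,7,8]=28  [2,3,4,6,7,8,10]=28  [3,4,5,6,7,8,10]=168  [3,4,6,7,8,9,10]=84  [4,5,6,7,8,9,10]=420
  size 8 → [0,1,2,3,4,6,7,8]=4  [1,2,3,4,5,6,7,8]=32  [1,2,3,4,6,7,8,10]=32  [2,3,4,5,6,7,8,10]=224  [2,3,4,6,7,8,9,10]=112  [3,4,5,6,7,8,9,10]=672
  size 9 → [0,1,2,3,4,5,6,7,8]=36  [0,1,2,3,4,6,7,8,10]=36  [1,2,3,4,5,6,7,8,10]=288  [1,2,3,4,6,7,8,9,10]=144  [2,3,4,5,6,7,8,9,10]=1008
  first=0(s) contributes 1440
  first=5(q) contributes 180
  first=9(t) contributes 360
|[w]| = 1980

1980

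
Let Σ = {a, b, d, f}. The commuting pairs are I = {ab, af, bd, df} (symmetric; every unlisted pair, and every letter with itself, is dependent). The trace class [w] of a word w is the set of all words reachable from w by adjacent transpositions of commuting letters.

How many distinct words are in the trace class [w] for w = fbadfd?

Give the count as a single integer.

piece 0:f — minimal
piece 1:b rests on {0:f}
piece 2:a — minimal
piece 3:d rests on {2:a}
piece 4:f rests on {1:b}
piece 5:d rests on {3:d}
minimal pieces: {0:f, 2:a}
ways to finish when only these pieces remain (= sum over removing one remaining piece with nothing left below it):
  1 left: {4}→1  {5}→1
  2 left: {1,4}→1  {3,5}→1  {4,5}→2
  3 left: {0,1,4}→1  {1,4,5}→3  {2,3,5}→1  {3,4,5}→3
  4 left: {0,1,4,5}→4  {1,3,4,5}→6  {2,3,4,5}→4
  placing 0:f first → 10 extensions
  placing 2:a first → 10 extensions
total linear extensions = 20

20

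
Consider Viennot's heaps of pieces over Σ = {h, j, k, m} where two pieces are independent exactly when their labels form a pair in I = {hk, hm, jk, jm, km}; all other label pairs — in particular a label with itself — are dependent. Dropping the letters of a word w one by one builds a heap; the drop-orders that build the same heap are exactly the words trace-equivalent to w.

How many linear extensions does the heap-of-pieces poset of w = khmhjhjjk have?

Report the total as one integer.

#0=k has no predecessor
#1=h has no predecessor
#2=m has no predecessor
#3=h depends on [1:h]
#4=j depends on [3:h]
#5=h depends on [4:j]
#6=j depends on [5:h]
#7=j depends on [6:j]
#8=k depends on [0:k]
sources: [0:k, 1:h, 2:m]
N(rest) = Σ N(rest − s) over sources s of rest; N(one piece) = 1:
  size 1 → [2]=1  [7]=1  [8]=1
  size 2 → [0,8]=1  [2,7]=2  [2,8]=2  [6,7]=1  [7,8]=2
  size 3 → [0,2,8]=3  [0,7,8]=3  [2,6,7]=3  [2,7,8]=6  [5,6,7]=1  [6,7,8]=3
  size 4 → [0,2,7,8]=12  [0,6,7,8]=6  [2,5,6,7]=4  [2,6,7,8]=12  [4,5,6,7]=1  [5,6,7,8]=4
  size 5 → [0,2,6,7,8]=30  [0,5,6,7,8]=10  [2,4,5,6,7]=5  [2,5,6,7,8]=20  [3,4,5,6,7]=1  [4,5,6,7,8]=5
  size 6 → [0,2,5,6,7,8]=60  [0,4,5,6,7,8]=15  [1,3,4,5,6,7]=1  [2,3,4,5,6,7]=6  [2,4,5,6,7,8]=30  [3,4,5,6,7,8]=6
  size 7 → [0,2,4,5,6,7,8]=105  [0,3,4,5,6,7,8]=21  [1,2,3,4,5,6,7]=7  [1,3,4,5,6,7,8]=7  [2,3,4,5,6,7,8]=42
  first=0(k) contributes 56
  first=1(h) contributes 168
  first=2(m) contributes 28
|[w]| = 252

252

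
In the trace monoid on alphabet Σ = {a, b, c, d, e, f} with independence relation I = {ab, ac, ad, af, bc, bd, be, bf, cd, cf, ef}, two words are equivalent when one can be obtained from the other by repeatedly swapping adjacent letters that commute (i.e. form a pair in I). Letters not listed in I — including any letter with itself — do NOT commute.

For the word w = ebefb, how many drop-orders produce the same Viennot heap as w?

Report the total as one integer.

drop 0:e onto floor
drop 1:b onto floor
drop 2:e onto {0:e}
drop 3:f onto floor
drop 4:b onto {1:b}
ground layer = {0:e, 1:b, 3:f}
drop-orders for the pieces not yet dropped (sum over which currently-grounded one goes next):
  1 to go: {2} 1  {3} 1  {4} 1
  2 to go: {0,2} 1  {1,4} 1  {2,3} 2  {2,4} 2  {3,4} 2
  3 to go: {0,2,3} 3  {0,2,4} 3  {1,2,4} 3  {1,3,4} 3  {2,3,4} 6
  if 0:e drops first: 12 orders
  if 1:b drops first: 12 orders
  if 3:f drops first: 6 orders
heap linearizations: 30

30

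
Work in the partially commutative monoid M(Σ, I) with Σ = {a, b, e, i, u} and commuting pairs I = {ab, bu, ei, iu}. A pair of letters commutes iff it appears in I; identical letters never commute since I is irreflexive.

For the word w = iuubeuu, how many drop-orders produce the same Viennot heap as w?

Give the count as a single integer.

6

0(i) covers ∅
1(u) covers ∅
2(u) covers 1:u
3(b) covers 0:i
4(e) covers 2:u, 3:b
5(u) covers 4:e
6(u) covers 5:u
floor of heap: 0:i, 1:u
completions by unplaced set U, small U first (add the entries for U minus each lowest piece of U):
  |U|=1: {6}:1
  |U|=2: {5,6}:1
  |U|=3: {4,5,6}:1
  |U|=4: {2,4,5,6}:1  {3,4,5,6}:1
  |U|=5: {0,3,4,5,6}:1  {1,2,4,5,6}:1  {2,3,4,5,6}:2
  start at 0(i): 3
  start at 1(u): 3
sum over floor = 6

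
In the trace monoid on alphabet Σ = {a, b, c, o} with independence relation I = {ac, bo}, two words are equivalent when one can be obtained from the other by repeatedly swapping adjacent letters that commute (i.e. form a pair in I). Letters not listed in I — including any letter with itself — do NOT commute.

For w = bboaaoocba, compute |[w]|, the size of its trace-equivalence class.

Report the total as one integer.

3

drop 0:b onto floor
drop 1:b onto {0:b}
drop 2:o onto floor
drop 3:a onto {1:b, 2:o}
drop 4:a onto {3:a}
drop 5:o onto {4:a}
drop 6:o onto {5:o}
drop 7:c onto {6:o}
drop 8:b onto {7:c}
drop 9:a onto {8:b}
ground layer = {0:b, 2:o}
drop-orders for the pieces not yet dropped (sum over which currently-grounded one goes next):
  1 to go: {9} 1
  2 to go: {8,9} 1
  3 to go: {7,8,9} 1
  4 to go: {6,7,8,9} 1
  5 to go: {5,6,7,8,9} 1
  6 to go: {4,5,6,7,8,9} 1
  7 to go: {3,4,5,6,7,8,9} 1
  8 to go: {1,3,4,5,6,7,8,9} 1  {2,3,4,5,6,7,8,9} 1
  if 0:b drops first: 2 orders
  if 2:o drops first: 1 orders
heap linearizations: 3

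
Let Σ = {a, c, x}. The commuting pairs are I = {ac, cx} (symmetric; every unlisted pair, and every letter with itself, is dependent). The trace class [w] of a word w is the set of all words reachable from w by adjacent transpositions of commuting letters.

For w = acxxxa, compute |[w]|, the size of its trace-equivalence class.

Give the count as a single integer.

#0=a has no predecessor
#1=c has no predecessor
#2=x depends on [0:a]
#3=x depends on [2:x]
#4=x depends on [3:x]
#5=a depends on [4:x]
sources: [0:a, 1:c]
N(rest) = Σ N(rest − s) over sources s of rest; N(one piece) = 1:
  size 1 → [1]=1  [5]=1
  size 2 → [1,5]=2  [4,5]=1
  size 3 → [1,4,5]=3  [3,4,5]=1
  size 4 → [1,3,4,5]=4  [2,3,4,5]=1
  first=0(a) contributes 5
  first=1(c) contributes 1
|[w]| = 6

6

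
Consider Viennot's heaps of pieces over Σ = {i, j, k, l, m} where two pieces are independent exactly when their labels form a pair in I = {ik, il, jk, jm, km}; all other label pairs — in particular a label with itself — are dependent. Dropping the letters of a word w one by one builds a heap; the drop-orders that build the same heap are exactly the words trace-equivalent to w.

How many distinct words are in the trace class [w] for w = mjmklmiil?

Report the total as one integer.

drop 0:m onto floor
drop 1:j onto floor
drop 2:m onto {0:m}
drop 3:k onto floor
drop 4:l onto {1:j, 2:m, 3:k}
drop 5:m onto {4:l}
drop 6:i onto {5:m}
drop 7:i onto {6:i}
drop 8:l onto {5:m}
ground layer = {0:m, 1:j, 3:k}
drop-orders for the pieces not yet dropped (sum over which currently-grounded one goes next):
  1 to go: {7} 1  {8} 1
  2 to go: {6,7} 1  {7,8} 2
  3 to go: {6,7,8} 3
  4 to go: {5,6,7,8} 3
  5 to go: {4,5,6,7,8} 3
  6 to go: {1,4,5,6,7,8} 3  {2,4,5,6,7,8} 3  {3,4,5,6,7,8} 3
  7 to go: {0,2,4,5,6,7,8} 3  {1,2,4,5,6,7,8} 6  {1,3,4,5,6,7,8} 6  {2,3,4,5,6,7,8} 6
  if 0:m drops first: 18 orders
  if 1:j drops first: 9 orders
  if 3:k drops first: 9 orders
heap linearizations: 36

36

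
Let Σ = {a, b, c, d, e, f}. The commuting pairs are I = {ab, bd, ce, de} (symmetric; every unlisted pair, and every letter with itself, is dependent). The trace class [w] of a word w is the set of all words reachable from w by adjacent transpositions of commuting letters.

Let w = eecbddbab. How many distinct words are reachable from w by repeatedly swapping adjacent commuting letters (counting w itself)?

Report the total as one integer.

106

drop 0:e onto floor
drop 1:e onto {0:e}
drop 2:c onto floor
drop 3:b onto {1:e, 2:c}
drop 4:d onto {2:c}
drop 5:d onto {4:d}
drop 6:b onto {3:b}
drop 7:a onto {1:e, 5:d}
drop 8:b onto {6:b}
ground layer = {0:e, 2:c}
drop-orders for the pieces not yet dropped (sum over which currently-grounded one goes next):
  1 to go: {7} 1  {8} 1
  2 to go: {5,7} 1  {6,8} 1  {7,8} 2
  3 to go: {3,6,8} 1  {4,5,7} 1  {5,7,8} 3  {6,7,8} 3
  4 to go: {3,6,7,8} 4  {4,5,7,8} 4  {5,6,7,8} 6
  5 to go: {1,3,6,7,8} 4  {3,5,6,7,8} 10  {4,5,6,7,8} 10
  6 to go: {0,1,3,6,7,8} 4  {1,3,5,6,7,8} 14  {3,4,5,6,7,8} 20
  7 to go: {0,1,3,5,6,7,8} 18  {1,3,4,5,6,7,8} 34  {2,3,4,5,6,7,8} 20
  if 0:e drops first: 54 orders
  if 2:c drops first: 52 orders
heap linearizations: 106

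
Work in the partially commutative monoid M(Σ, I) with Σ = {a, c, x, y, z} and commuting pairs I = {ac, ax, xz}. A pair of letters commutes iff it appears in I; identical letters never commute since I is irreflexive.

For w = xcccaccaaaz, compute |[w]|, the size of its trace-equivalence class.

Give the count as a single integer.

210

piece 0:x — minimal
piece 1:c rests on {0:x}
piece 2:c rests on {1:c}
piece 3:c rests on {2:c}
piece 4:a — minimal
piece 5:c rests on {3:c}
piece 6:c rests on {5:c}
piece 7:a rests on {4:a}
piece 8:a rests on {7:a}
piece 9:a rests on {8:a}
piece 10:z rests on {6:c, 9:a}
minimal pieces: {0:x, 4:a}
ways to finish when only these pieces remain (= sum over removing one remaining piece with nothing left below it):
  1 left: {10}→1
  2 left: {6,10}→1  {9,10}→1
  3 left: {5,6,10}→1  {6,9,10}→2  {8,9,10}→1
  4 left: {3,5,6,10}→1  {5,6,9,10}→3  {6,8,9,10}→3  {7,8,9,10}→1
  5 left: {2,3,5,6,10}→1  {3,5,6,9,10}→4  {4,7,8,9,10}→1  {5,6,8,9,10}→6  {6,7,8,9,10}→4
  6 left: {1,2,3,5,6,10}→1  {2,3,5,6,9,10}→5  {3,5,6,8,9,10}→10  {4,6,7,8,9,10}→5  {5,6,7,8,9,10}→10
  7 left: {0,1,2,3,5,6,10}→1  {1,2,3,5,6,9,10}→6  {2,3,5,6,8,9,10}→15  {3,5,6,7,8,9,10}→20  {4,5,6,7,8,9,10}→15
  8 left: {0,1,2,3,5,6,9,10}→7  {1,2,3,5,6,8,9,10}→21  {2,3,5,6,7,8,9,10}→35  {3,4,5,6,7,8,9,10}→35
  9 left: {0,1,2,3,5,6,8,9,10}→28  {1,2,3,5,6,7,8,9,10}→56  {2,3,4,5,6,7,8,9,10}→70
  placing 0:x first → 126 extensions
  placing 4:a first → 84 extensions
total linear extensions = 210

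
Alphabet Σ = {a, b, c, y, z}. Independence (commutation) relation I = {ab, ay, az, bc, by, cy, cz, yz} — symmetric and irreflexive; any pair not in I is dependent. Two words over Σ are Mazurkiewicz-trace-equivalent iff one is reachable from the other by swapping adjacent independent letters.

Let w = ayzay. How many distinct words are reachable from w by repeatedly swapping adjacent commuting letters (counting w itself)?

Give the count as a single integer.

30

#0=a has no predecessor
#1=y has no predecessor
#2=z has no predecessor
#3=a depends on [0:a]
#4=y depends on [1:y]
sources: [0:a, 1:y, 2:z]
N(rest) = Σ N(rest − s) over sources s of rest; N(one piece) = 1:
  size 1 → [2]=1  [3]=1  [4]=1
  size 2 → [0,3]=1  [1,4]=1  [2,3]=2  [2,4]=2  [3,4]=2
  size 3 → [0,2,3]=3  [0,3,4]=3  [1,2,4]=3  [1,3,4]=3  [2,3,4]=6
  first=0(a) contributes 12
  first=1(y) contributes 12
  first=2(z) contributes 6
|[w]| = 30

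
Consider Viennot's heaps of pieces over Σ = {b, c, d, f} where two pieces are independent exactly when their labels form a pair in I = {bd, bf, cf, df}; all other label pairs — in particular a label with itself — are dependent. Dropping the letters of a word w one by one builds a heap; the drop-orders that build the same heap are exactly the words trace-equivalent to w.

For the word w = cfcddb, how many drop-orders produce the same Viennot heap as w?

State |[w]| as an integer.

18

drop 0:c onto floor
drop 1:f onto floor
drop 2:c onto {0:c}
drop 3:d onto {2:c}
drop 4:d onto {3:d}
drop 5:b onto {2:c}
ground layer = {0:c, 1:f}
drop-orders for the pieces not yet dropped (sum over which currently-grounded one goes next):
  1 to go: {1} 1  {4} 1  {5} 1
  2 to go: {1,4} 2  {1,5} 2  {3,4} 1  {4,5} 2
  3 to go: {1,3,4} 3  {1,4,5} 6  {3,4,5} 3
  4 to go: {1,3,4,5} 12  {2,3,4,5} 3
  if 0:c drops first: 15 orders
  if 1:f drops first: 3 orders
heap linearizations: 18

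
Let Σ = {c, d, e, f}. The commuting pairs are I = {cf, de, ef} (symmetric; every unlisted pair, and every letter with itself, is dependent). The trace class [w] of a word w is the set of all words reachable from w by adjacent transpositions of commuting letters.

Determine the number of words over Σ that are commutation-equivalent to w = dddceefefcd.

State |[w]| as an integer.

21

piece 0:d — minimal
piece 1:d rests on {0:d}
piece 2:d rests on {1:d}
piece 3:c rests on {2:d}
piece 4:e rests on {3:c}
piece 5:e rests on {4:e}
piece 6:f rests on {2:d}
piece 7:e rests on {5:e}
piece 8:f rests on {6:f}
piece 9:c rests on {7:e}
piece 10:d rests on {8:f, 9:c}
minimal pieces: {0:d}
ways to finish when only these pieces remain (= sum over removing one remaining piece with nothing left below it):
  1 left: {10}→1
  2 left: {8,10}→1  {9,10}→1
  3 left: {6,8,10}→1  {7,9,10}→1  {8,9,10}→2
  4 left: {5,7,9,10}→1  {6,8,9,10}→3  {7,8,9,10}→3
  5 left: {4,5,7,9,10}→1  {5,7,8,9,10}→4  {6,7,8,9,10}→6
  6 left: {3,4,5,7,9,10}→1  {4,5,7,8,9,10}→5  {5,6,7,8,9,10}→10
  7 left: {3,4,5,7,8,9,10}→6  {4,5,6,7,8,9,10}→15
  8 left: {3,4,5,6,7,8,9,10}→21
  9 left: {2,3,4,5,6,7,8,9,10}→21
  placing 0:d first → 21 extensions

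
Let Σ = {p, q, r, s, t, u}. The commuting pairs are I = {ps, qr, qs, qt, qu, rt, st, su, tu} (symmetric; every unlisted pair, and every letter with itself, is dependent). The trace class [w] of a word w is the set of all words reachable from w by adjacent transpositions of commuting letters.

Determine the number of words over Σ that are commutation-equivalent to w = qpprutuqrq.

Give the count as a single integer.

piece 0:q — minimal
piece 1:p rests on {0:q}
piece 2:p rests on {1:p}
piece 3:r rests on {2:p}
piece 4:u rests on {3:r}
piece 5:t rests on {2:p}
piece 6:u rests on {4:u}
piece 7:q rests on {2:p}
piece 8:r rests on {6:u}
piece 9:q rests on {7:q}
minimal pieces: {0:q}
ways to finish when only these pieces remain (= sum over removing one remaining piece with nothing left below it):
  1 left: {5}→1  {8}→1  {9}→1
  2 left: {5,8}→2  {5,9}→2  {6,8}→1  {7,9}→1  {8,9}→2
  3 left: {4,6,8}→1  {5,6,8}→3  {5,7,9}→3  {5,8,9}→6  {6,8,9}→3  {7,8,9}→3
  4 left: {3,4,6,8}→1  {4,5,6,8}→4  {4,6,8,9}→4  {5,6,8,9}→12  {5,7,8,9}→12  {6,7,8,9}→6
  5 left: {3,4,5,6,8}→5  {3,4,6,8,9}→5  {4,5,6,8,9}→20  {4,6,7,8,9}→10  {5,6,7,8,9}→30
  6 left: {3,4,5,6,8,9}→30  {3,4,6,7,8,9}→15  {4,5,6,7,8,9}→60
  7 left: {3,4,5,6,7,8,9}→105
  8 left: {2,3,4,5,6,7,8,9}→105
  placing 0:q first → 105 extensions

105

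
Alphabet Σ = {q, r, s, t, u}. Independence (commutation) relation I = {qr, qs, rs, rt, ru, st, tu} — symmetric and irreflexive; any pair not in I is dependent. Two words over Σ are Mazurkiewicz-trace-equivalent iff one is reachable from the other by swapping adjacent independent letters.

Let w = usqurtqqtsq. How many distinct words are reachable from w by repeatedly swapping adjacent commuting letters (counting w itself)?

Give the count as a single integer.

piece 0:u — minimal
piece 1:s rests on {0:u}
piece 2:q rests on {0:u}
piece 3:u rests on {1:s, 2:q}
piece 4:r — minimal
piece 5:t rests on {2:q}
piece 6:q rests on {3:u, 5:t}
piece 7:q rests on {6:q}
piece 8:t rests on {7:q}
piece 9:s rests on {3:u}
piece 10:q rests on {8:t}
minimal pieces: {0:u, 4:r}
ways to finish when only these pieces remain (= sum over removing one remaining piece with nothing left below it):
  1 left: {4}→1  {9}→1  {10}→1
  2 left: {4,9}→2  {4,10}→2  {8,10}→1  {9,10}→2
  3 left: {4,8,10}→3  {4,9,10}→6  {7,8,10}→1  {8,9,10}→3
  4 left: {4,7,8,10}→4  {4,8,9,10}→12  {6,7,8,10}→1  {7,8,9,10}→4
  5 left: {4,6,7,8,10}→5  {4,7,8,9,10}→20  {5,6,7,8,10}→1  {6,7,8,9,10}→5
  6 left: {3,6,7,8,9,10}→5  {4,5,6,7,8,10}→6  {4,6,7,8,9,10}→30  {5,6,7,8,9,10}→6
  7 left: {1,3,6,7,8,9,10}→5  {3,4,6,7,8,9,10}→35  {3,5,6,7,8,9,10}→11  {4,5,6,7,8,9,10}→42
  8 left: {1,3,4,6,7,8,9,10}→40  {1,3,5,6,7,8,9,10}→16  {2,3,5,6,7,8,9,10}→11  {3,4,5,6,7,8,9,10}→88
  9 left: {1,2,3,5,6,7,8,9,10}→27  {1,3,4,5,6,7,8,9,10}→144  {2,3,4,5,6,7,8,9,10}→99
  placing 0:u first → 270 extensions
  placing 4:r first → 27 extensions
total linear extensions = 297

297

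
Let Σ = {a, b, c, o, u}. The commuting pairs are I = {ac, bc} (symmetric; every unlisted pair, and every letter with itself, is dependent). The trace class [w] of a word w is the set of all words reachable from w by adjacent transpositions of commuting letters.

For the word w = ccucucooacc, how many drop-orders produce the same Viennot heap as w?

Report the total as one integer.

piece 0:c — minimal
piece 1:c rests on {0:c}
piece 2:u rests on {1:c}
piece 3:c rests on {2:u}
piece 4:u rests on {3:c}
piece 5:c rests on {4:u}
piece 6:o rests on {5:c}
piece 7:o rests on {6:o}
piece 8:a rests on {7:o}
piece 9:c rests on {7:o}
piece 10:c rests on {9:c}
minimal pieces: {0:c}
ways to finish when only these pieces remain (= sum over removing one remaining piece with nothing left below it):
  1 left: {8}→1  {10}→1
  2 left: {8,10}→2  {9,10}→1
  3 left: {8,9,10}→3
  4 left: {7,8,9,10}→3
  5 left: {6,7,8,9,10}→3
  6 left: {5,6,7,8,9,10}→3
  7 left: {4,5,6,7,8,9,10}→3
  8 left: {3,4,5,6,7,8,9,10}→3
  9 left: {2,3,4,5,6,7,8,9,10}→3
  placing 0:c first → 3 extensions

3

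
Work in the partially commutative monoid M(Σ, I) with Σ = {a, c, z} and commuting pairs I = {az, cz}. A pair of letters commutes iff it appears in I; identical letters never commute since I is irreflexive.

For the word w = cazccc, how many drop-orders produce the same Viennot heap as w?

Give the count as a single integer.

#0=c has no predecessor
#1=a depends on [0:c]
#2=z has no predecessor
#3=c depends on [1:a]
#4=c depends on [3:c]
#5=c depends on [4:c]
sources: [0:c, 2:z]
N(rest) = Σ N(rest − s) over sources s of rest; N(one piece) = 1:
  size 1 → [2]=1  [5]=1
  size 2 → [2,5]=2  [4,5]=1
  size 3 → [2,4,5]=3  [3,4,5]=1
  size 4 → [1,3,4,5]=1  [2,3,4,5]=4
  first=0(c) contributes 5
  first=2(z) contributes 1
|[w]| = 6

6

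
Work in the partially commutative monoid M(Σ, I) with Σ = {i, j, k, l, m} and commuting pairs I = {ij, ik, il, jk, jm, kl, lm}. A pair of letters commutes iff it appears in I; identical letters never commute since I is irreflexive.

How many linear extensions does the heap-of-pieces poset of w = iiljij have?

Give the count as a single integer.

20

drop 0:i onto floor
drop 1:i onto {0:i}
drop 2:l onto floor
drop 3:j onto {2:l}
drop 4:i onto {1:i}
drop 5:j onto {3:j}
ground layer = {0:i, 2:l}
drop-orders for the pieces not yet dropped (sum over which currently-grounded one goes next):
  1 to go: {4} 1  {5} 1
  2 to go: {1,4} 1  {3,5} 1  {4,5} 2
  3 to go: {0,1,4} 1  {1,4,5} 3  {2,3,5} 1  {3,4,5} 3
  4 to go: {0,1,4,5} 4  {1,3,4,5} 6  {2,3,4,5} 4
  if 0:i drops first: 10 orders
  if 2:l drops first: 10 orders
heap linearizations: 20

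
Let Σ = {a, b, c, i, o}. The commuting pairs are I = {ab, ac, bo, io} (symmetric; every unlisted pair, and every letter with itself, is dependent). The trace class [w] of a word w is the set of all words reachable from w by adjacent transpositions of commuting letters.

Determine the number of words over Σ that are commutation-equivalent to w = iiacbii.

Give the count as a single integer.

3

0(i) covers ∅
1(i) covers 0:i
2(a) covers 1:i
3(c) covers 1:i
4(b) covers 3:c
5(i) covers 2:a, 4:b
6(i) covers 5:i
floor of heap: 0:i
completions by unplaced set U, small U first (add the entries for U minus each lowest piece of U):
  |U|=1: {6}:1
  |U|=2: {5,6}:1
  |U|=3: {2,5,6}:1  {4,5,6}:1
  |U|=4: {2,4,5,6}:2  {3,4,5,6}:1
  |U|=5: {2,3,4,5,6}:3
  start at 0(i): 3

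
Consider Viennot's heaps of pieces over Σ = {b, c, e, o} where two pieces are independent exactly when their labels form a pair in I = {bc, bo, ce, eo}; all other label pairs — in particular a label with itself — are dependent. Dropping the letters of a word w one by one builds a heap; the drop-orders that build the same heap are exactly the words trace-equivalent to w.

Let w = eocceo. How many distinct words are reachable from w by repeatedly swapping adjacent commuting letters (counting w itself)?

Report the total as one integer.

0(e) covers ∅
1(o) covers ∅
2(c) covers 1:o
3(c) covers 2:c
4(e) covers 0:e
5(o) covers 3:c
floor of heap: 0:e, 1:o
completions by unplaced set U, small U first (add the entries for U minus each lowest piece of U):
  |U|=1: {4}:1  {5}:1
  |U|=2: {0,4}:1  {3,5}:1  {4,5}:2
  |U|=3: {0,4,5}:3  {2,3,5}:1  {3,4,5}:3
  |U|=4: {0,3,4,5}:6  {1,2,3,5}:1  {2,3,4,5}:4
  start at 0(e): 5
  start at 1(o): 10
sum over floor = 15

15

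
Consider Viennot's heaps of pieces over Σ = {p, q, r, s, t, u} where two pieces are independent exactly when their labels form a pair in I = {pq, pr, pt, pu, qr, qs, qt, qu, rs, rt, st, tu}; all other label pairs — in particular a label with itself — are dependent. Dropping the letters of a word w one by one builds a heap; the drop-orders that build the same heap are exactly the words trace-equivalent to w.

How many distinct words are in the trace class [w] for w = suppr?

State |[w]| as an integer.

6

drop 0:s onto floor
drop 1:u onto {0:s}
drop 2:p onto {0:s}
drop 3:p onto {2:p}
drop 4:r onto {1:u}
ground layer = {0:s}
drop-orders for the pieces not yet dropped (sum over which currently-grounded one goes next):
  1 to go: {3} 1  {4} 1
  2 to go: {1,4} 1  {2,3} 1  {3,4} 2
  3 to go: {1,3,4} 3  {2,3,4} 3
  if 0:s drops first: 6 orders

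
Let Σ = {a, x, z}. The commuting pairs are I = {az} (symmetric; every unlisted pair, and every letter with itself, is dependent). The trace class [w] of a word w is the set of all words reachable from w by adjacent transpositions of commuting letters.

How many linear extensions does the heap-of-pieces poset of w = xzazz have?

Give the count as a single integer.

0(x) covers ∅
1(z) covers 0:x
2(a) covers 0:x
3(z) covers 1:z
4(z) covers 3:z
floor of heap: 0:x
completions by unplaced set U, small U first (add the entries for U minus each lowest piece of U):
  |U|=1: {2}:1  {4}:1
  |U|=2: {2,4}:2  {3,4}:1
  |U|=3: {1,3,4}:1  {2,3,4}:3
  start at 0(x): 4

4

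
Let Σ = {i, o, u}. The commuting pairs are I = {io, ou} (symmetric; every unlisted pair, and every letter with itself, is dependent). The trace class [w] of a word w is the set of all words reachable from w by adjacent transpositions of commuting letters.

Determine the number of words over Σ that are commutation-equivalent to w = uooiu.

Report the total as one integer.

0(u) covers ∅
1(o) covers ∅
2(o) covers 1:o
3(i) covers 0:u
4(u) covers 3:i
floor of heap: 0:u, 1:o
completions by unplaced set U, small U first (add the entries for U minus each lowest piece of U):
  |U|=1: {2}:1  {4}:1
  |U|=2: {1,2}:1  {2,4}:2  {3,4}:1
  |U|=3: {0,3,4}:1  {1,2,4}:3  {2,3,4}:3
  start at 0(u): 6
  start at 1(o): 4
sum over floor = 10

10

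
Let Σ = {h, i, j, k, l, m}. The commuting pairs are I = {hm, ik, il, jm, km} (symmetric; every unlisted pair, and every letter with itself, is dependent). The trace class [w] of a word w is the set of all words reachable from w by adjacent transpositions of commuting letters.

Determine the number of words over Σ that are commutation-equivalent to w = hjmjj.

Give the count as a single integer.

5

piece 0:h — minimal
piece 1:j rests on {0:h}
piece 2:m — minimal
piece 3:j rests on {1:j}
piece 4:j rests on {3:j}
minimal pieces: {0:h, 2:m}
ways to finish when only these pieces remain (= sum over removing one remaining piece with nothing left below it):
  1 left: {2}→1  {4}→1
  2 left: {2,4}→2  {3,4}→1
  3 left: {1,3,4}→1  {2,3,4}→3
  placing 0:h first → 4 extensions
  placing 2:m first → 1 extensions
total linear extensions = 5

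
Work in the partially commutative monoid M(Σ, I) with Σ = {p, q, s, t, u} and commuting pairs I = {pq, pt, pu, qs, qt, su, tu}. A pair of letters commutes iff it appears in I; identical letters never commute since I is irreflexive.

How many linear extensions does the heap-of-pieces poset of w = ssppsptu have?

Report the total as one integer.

0(s) covers ∅
1(s) covers 0:s
2(p) covers 1:s
3(p) covers 2:p
4(s) covers 3:p
5(p) covers 4:s
6(t) covers 4:s
7(u) covers ∅
floor of heap: 0:s, 7:u
completions by unplaced set U, small U first (add the entries for U minus each lowest piece of U):
  |U|=1: {5}:1  {6}:1  {7}:1
  |U|=2: {5,6}:2  {5,7}:2  {6,7}:2
  |U|=3: {4,5,6}:2  {5,6,7}:6
  |U|=4: {3,4,5,6}:2  {4,5,6,7}:8
  |U|=5: {2,3,4,5,6}:2  {3,4,5,6,7}:10
  |U|=6: {1,2,3,4,5,6}:2  {2,3,4,5,6,7}:12
  start at 0(s): 14
  start at 7(u): 2
sum over floor = 16

16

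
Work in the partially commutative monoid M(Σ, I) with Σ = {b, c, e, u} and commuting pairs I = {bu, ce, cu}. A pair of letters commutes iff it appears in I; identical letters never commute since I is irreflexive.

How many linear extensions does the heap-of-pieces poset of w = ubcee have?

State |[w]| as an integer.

7

piece 0:u — minimal
piece 1:b — minimal
piece 2:c rests on {1:b}
piece 3:e rests on {0:u, 1:b}
piece 4:e rests on {3:e}
minimal pieces: {0:u, 1:b}
ways to finish when only these pieces remain (= sum over removing one remaining piece with nothing left below it):
  1 left: {2}→1  {4}→1
  2 left: {2,4}→2  {3,4}→1
  3 left: {0,3,4}→1  {2,3,4}→3
  placing 0:u first → 3 extensions
  placing 1:b first → 4 extensions
total linear extensions = 7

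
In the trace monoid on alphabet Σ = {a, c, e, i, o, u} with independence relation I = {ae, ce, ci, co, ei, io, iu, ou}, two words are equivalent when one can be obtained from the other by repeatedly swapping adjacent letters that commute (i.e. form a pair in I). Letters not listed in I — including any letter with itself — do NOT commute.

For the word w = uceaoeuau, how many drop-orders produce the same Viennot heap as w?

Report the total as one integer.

#0=u has no predecessor
#1=c depends on [0:u]
#2=e depends on [0:u]
#3=a depends on [1:c]
#4=o depends on [2:e, 3:a]
#5=e depends on [4:o]
#6=u depends on [5:e]
#7=a depends on [6:u]
#8=u depends on [7:a]
sources: [0:u]
N(rest) = Σ N(rest − s) over sources s of rest; N(one piece) = 1:
  size 1 → [8]=1
  size 2 → [7,8]=1
  size 3 → [6,7,8]=1
  size 4 → [5,6,7,8]=1
  size 5 → [4,5,6,7,8]=1
  size 6 → [2,4,5,6,7,8]=1  [3,4,5,6,7,8]=1
  size 7 → [1,3,4,5,6,7,8]=1  [2,3,4,5,6,7,8]=2
  first=0(u) contributes 3

3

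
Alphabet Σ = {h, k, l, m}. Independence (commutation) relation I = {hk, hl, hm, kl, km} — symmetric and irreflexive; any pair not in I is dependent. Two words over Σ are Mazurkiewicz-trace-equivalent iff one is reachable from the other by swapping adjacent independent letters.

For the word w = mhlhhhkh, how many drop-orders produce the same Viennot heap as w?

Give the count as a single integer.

168

0(m) covers ∅
1(h) covers ∅
2(l) covers 0:m
3(h) covers 1:h
4(h) covers 3:h
5(h) covers 4:h
6(k) covers ∅
7(h) covers 5:h
floor of heap: 0:m, 1:h, 6:k
completions by unplaced set U, small U first (add the entries for U minus each lowest piece of U):
  |U|=1: {2}:1  {6}:1  {7}:1
  |U|=2: {0,2}:1  {2,6}:2  {2,7}:2  {5,7}:1  {6,7}:2
  |U|=3: {0,2,6}:3  {0,2,7}:3  {2,5,7}:3  {2,6,7}:6  {4,5,7}:1  {5,6,7}:3
  |U|=4: {0,2,5,7}:6  {0,2,6,7}:12  {2,4,5,7}:4  {2,5,6,7}:12  {3,4,5,7}:1  {4,5,6,7}:4
  |U|=5: {0,2,4,5,7}:10  {0,2,5,6,7}:30  {1,3,4,5,7}:1  {2,3,4,5,7}:5  {2,4,5,6,7}:20  {3,4,5,6,7}:5
  |U|=6: {0,2,3,4,5,7}:15  {0,2,4,5,6,7}:60  {1,2,3,4,5,7}:6  {1,3,4,5,6,7}:6  {2,3,4,5,6,7}:30
  start at 0(m): 42
  start at 1(h): 105
  start at 6(k): 21
sum over floor = 168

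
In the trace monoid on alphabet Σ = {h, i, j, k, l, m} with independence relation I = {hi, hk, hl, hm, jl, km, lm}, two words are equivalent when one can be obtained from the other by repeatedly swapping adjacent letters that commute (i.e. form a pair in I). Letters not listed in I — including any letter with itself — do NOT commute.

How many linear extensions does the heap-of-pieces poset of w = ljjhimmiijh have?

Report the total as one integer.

0(l) covers ∅
1(j) covers ∅
2(j) covers 1:j
3(h) covers 2:j
4(i) covers 0:l, 2:j
5(m) covers 4:i
6(m) covers 5:m
7(i) covers 6:m
8(i) covers 7:i
9(j) covers 3:h, 8:i
10(h) covers 9:j
floor of heap: 0:l, 1:j
completions by unplaced set U, small U first (add the entries for U minus each lowest piece of U):
  |U|=1: {10}:1
  |U|=2: {9,10}:1
  |U|=3: {3,9,10}:1  {8,9,10}:1
  |U|=4: {3,8,9,10}:2  {7,8,9,10}:1
  |U|=5: {3,7,8,9,10}:3  {6,7,8,9,10}:1
  |U|=6: {3,6,7,8,9,10}:4  {5,6,7,8,9,10}:1
  |U|=7: {3,5,6,7,8,9,10}:5  {4,5,6,7,8,9,10}:1
  |U|=8: {0,4,5,6,7,8,9,10}:1  {3,4,5,6,7,8,9,10}:6
  |U|=9: {0,3,4,5,6,7,8,9,10}:7  {2,3,4,5,6,7,8,9,10}:6
  start at 0(l): 6
  start at 1(j): 13
sum over floor = 19

19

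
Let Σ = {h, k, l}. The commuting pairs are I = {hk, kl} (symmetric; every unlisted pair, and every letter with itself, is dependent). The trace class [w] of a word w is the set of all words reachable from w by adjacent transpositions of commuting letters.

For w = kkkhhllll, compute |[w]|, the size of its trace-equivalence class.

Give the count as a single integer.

84

piece 0:k — minimal
piece 1:k rests on {0:k}
piece 2:k rests on {1:k}
piece 3:h — minimal
piece 4:h rests on {3:h}
piece 5:l rests on {4:h}
piece 6:l rests on {5:l}
piece 7:l rests on {6:l}
piece 8:l rests on {7:l}
minimal pieces: {0:k, 3:h}
ways to finish when only these pieces remain (= sum over removing one remaining piece with nothing left below it):
  1 left: {2}→1  {8}→1
  2 left: {1,2}→1  {2,8}→2  {7,8}→1
  3 left: {0,1,2}→1  {1,2,8}→3  {2,7,8}→3  {6,7,8}→1
  4 left: {0,1,2,8}→4  {1,2,7,8}→6  {2,6,7,8}→4  {5,6,7,8}→1
  5 left: {0,1,2,7,8}→10  {1,2,6,7,8}→10  {2,5,6,7,8}→5  {4,5,6,7,8}→1
  6 left: {0,1,2,6,7,8}→20  {1,2,5,6,7,8}→15  {2,4,5,6,7,8}→6  {3,4,5,6,7,8}→1
  7 left: {0,1,2,5,6,7,8}→35  {1,2,4,5,6,7,8}→21  {2,3,4,5,6,7,8}→7
  placing 0:k first → 28 extensions
  placing 3:h first → 56 extensions
total linear extensions = 84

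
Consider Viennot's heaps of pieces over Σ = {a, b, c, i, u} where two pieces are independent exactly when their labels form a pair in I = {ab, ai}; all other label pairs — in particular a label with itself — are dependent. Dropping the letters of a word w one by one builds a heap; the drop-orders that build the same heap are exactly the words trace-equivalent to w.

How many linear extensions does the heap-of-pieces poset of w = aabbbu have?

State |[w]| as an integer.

10

0(a) covers ∅
1(a) covers 0:a
2(b) covers ∅
3(b) covers 2:b
4(b) covers 3:b
5(u) covers 1:a, 4:b
floor of heap: 0:a, 2:b
completions by unplaced set U, small U first (add the entries for U minus each lowest piece of U):
  |U|=1: {5}:1
  |U|=2: {1,5}:1  {4,5}:1
  |U|=3: {0,1,5}:1  {1,4,5}:2  {3,4,5}:1
  |U|=4: {0,1,4,5}:3  {1,3,4,5}:3  {2,3,4,5}:1
  start at 0(a): 4
  start at 2(b): 6
sum over floor = 10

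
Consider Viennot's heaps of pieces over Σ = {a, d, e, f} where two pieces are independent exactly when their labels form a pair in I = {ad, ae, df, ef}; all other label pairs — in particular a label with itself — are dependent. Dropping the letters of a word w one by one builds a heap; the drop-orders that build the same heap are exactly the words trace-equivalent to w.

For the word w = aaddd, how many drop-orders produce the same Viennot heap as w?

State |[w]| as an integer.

10

0(a) covers ∅
1(a) covers 0:a
2(d) covers ∅
3(d) covers 2:d
4(d) covers 3:d
floor of heap: 0:a, 2:d
completions by unplaced set U, small U first (add the entries for U minus each lowest piece of U):
  |U|=1: {1}:1  {4}:1
  |U|=2: {0,1}:1  {1,4}:2  {3,4}:1
  |U|=3: {0,1,4}:3  {1,3,4}:3  {2,3,4}:1
  start at 0(a): 4
  start at 2(d): 6
sum over floor = 10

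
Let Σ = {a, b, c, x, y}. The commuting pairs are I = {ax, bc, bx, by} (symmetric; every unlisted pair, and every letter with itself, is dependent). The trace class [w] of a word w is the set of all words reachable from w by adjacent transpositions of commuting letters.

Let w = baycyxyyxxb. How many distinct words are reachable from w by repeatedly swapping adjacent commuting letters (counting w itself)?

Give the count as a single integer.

9

piece 0:b — minimal
piece 1:a rests on {0:b}
piece 2:y rests on {1:a}
piece 3:c rests on {2:y}
piece 4:y rests on {3:c}
piece 5:x rests on {4:y}
piece 6:y rests on {5:x}
piece 7:y rests on {6:y}
piece 8:x rests on {7:y}
piece 9:x rests on {8:x}
piece 10:b rests on {1:a}
minimal pieces: {0:b}
ways to finish when only these pieces remain (= sum over removing one remaining piece with nothing left below it):
  1 left: {9}→1  {10}→1
  2 left: {8,9}→1  {9,10}→2
  3 left: {7,8,9}→1  {8,9,10}→3
  4 left: {6,7,8,9}→1  {7,8,9,10}→4
  5 left: {5,6,7,8,9}→1  {6,7,8,9,10}→5
  6 left: {4,5,6,7,8,9}→1  {5,6,7,8,9,10}→6
  7 left: {3,4,5,6,7,8,9}→1  {4,5,6,7,8,9,10}→7
  8 left: {2,3,4,5,6,7,8,9}→1  {3,4,5,6,7,8,9,10}→8
  9 left: {2,3,4,5,6,7,8,9,10}→9
  placing 0:b first → 9 extensions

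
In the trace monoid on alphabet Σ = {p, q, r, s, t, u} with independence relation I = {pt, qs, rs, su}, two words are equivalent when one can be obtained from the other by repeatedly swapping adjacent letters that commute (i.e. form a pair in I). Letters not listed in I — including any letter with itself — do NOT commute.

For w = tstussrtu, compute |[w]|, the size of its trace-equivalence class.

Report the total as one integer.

piece 0:t — minimal
piece 1:s rests on {0:t}
piece 2:t rests on {1:s}
piece 3:u rests on {2:t}
piece 4:s rests on {2:t}
piece 5:s rests on {4:s}
piece 6:r rests on {3:u}
piece 7:t rests on {5:s, 6:r}
piece 8:u rests on {7:t}
minimal pieces: {0:t}
ways to finish when only these pieces remain (= sum over removing one remaining piece with nothing left below it):
  1 left: {8}→1
  2 left: {7,8}→1
  3 left: {5,7,8}→1  {6,7,8}→1
  4 left: {3,6,7,8}→1  {4,5,7,8}→1  {5,6,7,8}→2
  5 left: {3,5,6,7,8}→3  {4,5,6,7,8}→3
  6 left: {3,4,5,6,7,8}→6
  7 left: {2,3,4,5,6,7,8}→6
  placing 0:t first → 6 extensions

6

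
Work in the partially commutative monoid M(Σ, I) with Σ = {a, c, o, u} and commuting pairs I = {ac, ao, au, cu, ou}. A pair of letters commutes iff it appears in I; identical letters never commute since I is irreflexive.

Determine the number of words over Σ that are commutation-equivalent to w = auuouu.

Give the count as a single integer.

30

#0=a has no predecessor
#1=u has no predecessor
#2=u depends on [1:u]
#3=o has no predecessor
#4=u depends on [2:u]
#5=u depends on [4:u]
sources: [0:a, 1:u, 3:o]
N(rest) = Σ N(rest − s) over sources s of rest; N(one piece) = 1:
  size 1 → [0]=1  [3]=1  [5]=1
  size 2 → [0,3]=2  [0,5]=2  [3,5]=2  [4,5]=1
  size 3 → [0,3,5]=6  [0,4,5]=3  [2,4,5]=1  [3,4,5]=3
  size 4 → [0,2,4,5]=4  [0,3,4,5]=12  [1,2,4,5]=1  [2,3,4,5]=4
  first=0(a) contributes 5
  first=1(u) contributes 20
  first=3(o) contributes 5
|[w]| = 30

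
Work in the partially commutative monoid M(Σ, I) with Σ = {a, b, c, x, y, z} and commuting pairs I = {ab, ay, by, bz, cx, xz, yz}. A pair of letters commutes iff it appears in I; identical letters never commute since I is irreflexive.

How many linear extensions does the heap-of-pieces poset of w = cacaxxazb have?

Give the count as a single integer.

3

drop 0:c onto floor
drop 1:a onto {0:c}
drop 2:c onto {1:a}
drop 3:a onto {2:c}
drop 4:x onto {3:a}
drop 5:x onto {4:x}
drop 6:a onto {5:x}
drop 7:z onto {6:a}
drop 8:b onto {5:x}
ground layer = {0:c}
drop-orders for the pieces not yet dropped (sum over which currently-grounded one goes next):
  1 to go: {7} 1  {8} 1
  2 to go: {6,7} 1  {7,8} 2
  3 to go: {6,7,8} 3
  4 to go: {5,6,7,8} 3
  5 to go: {4,5,6,7,8} 3
  6 to go: {3,4,5,6,7,8} 3
  7 to go: {2,3,4,5,6,7,8} 3
  if 0:c drops first: 3 orders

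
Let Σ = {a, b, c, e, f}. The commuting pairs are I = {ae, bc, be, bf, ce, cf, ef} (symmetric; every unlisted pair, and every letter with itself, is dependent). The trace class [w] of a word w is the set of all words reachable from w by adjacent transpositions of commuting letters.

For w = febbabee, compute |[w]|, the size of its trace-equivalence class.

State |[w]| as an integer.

#0=f has no predecessor
#1=e has no predecessor
#2=b has no predecessor
#3=b depends on [2:b]
#4=a depends on [0:f, 3:b]
#5=b depends on [4:a]
#6=e depends on [1:e]
#7=e depends on [6:e]
sources: [0:f, 1:e, 2:b]
N(rest) = Σ N(rest − s) over sources s of rest; N(one piece) = 1:
  size 1 → [5]=1  [7]=1
  size 2 → [4,5]=1  [5,7]=2  [6,7]=1
  size 3 → [0,4,5]=1  [1,6,7]=1  [3,4,5]=1  [4,5,7]=3  [5,6,7]=3
  size 4 → [0,3,4,5]=2  [0,4,5,7]=4  [1,5,6,7]=4  [2,3,4,5]=1  [3,4,5,7]=4  [4,5,6,7]=6
  size 5 → [0,2,3,4,5]=3  [0,3,4,5,7]=10  [0,4,5,6,7]=10  [1,4,5,6,7]=10  [2,3,4,5,7]=5  [3,4,5,6,7]=10
  size 6 → [0,1,4,5,6,7]=20  [0,2,3,4,5,7]=18  [0,3,4,5,6,7]=30  [1,3,4,5,6,7]=20  [2,3,4,5,6,7]=15
  first=0(f) contributes 35
  first=1(e) contributes 63
  first=2(b) contributes 70
|[w]| = 168

168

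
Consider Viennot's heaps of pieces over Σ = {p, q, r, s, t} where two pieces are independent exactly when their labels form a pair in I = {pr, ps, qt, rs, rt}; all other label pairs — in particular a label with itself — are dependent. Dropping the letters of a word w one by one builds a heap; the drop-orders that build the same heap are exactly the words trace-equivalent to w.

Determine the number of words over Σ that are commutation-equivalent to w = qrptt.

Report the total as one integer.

4

0(q) covers ∅
1(r) covers 0:q
2(p) covers 0:q
3(t) covers 2:p
4(t) covers 3:t
floor of heap: 0:q
completions by unplaced set U, small U first (add the entries for U minus each lowest piece of U):
  |U|=1: {1}:1  {4}:1
  |U|=2: {1,4}:2  {3,4}:1
  |U|=3: {1,3,4}:3  {2,3,4}:1
  start at 0(q): 4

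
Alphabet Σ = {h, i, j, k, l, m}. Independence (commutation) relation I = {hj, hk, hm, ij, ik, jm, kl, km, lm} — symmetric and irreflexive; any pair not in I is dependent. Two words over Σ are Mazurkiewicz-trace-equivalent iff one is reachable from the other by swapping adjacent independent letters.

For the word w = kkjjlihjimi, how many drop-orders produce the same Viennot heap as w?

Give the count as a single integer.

0(k) covers ∅
1(k) covers 0:k
2(j) covers 1:k
3(j) covers 2:j
4(l) covers 3:j
5(i) covers 4:l
6(h) covers 5:i
7(j) covers 4:l
8(i) covers 6:h
9(m) covers 8:i
10(i) covers 9:m
floor of heap: 0:k
completions by unplaced set U, small U first (add the entries for U minus each lowest piece of U):
  |U|=1: {7}:1  {10}:1
  |U|=2: {7,10}:2  {9,10}:1
  |U|=3: {7,9,10}:3  {8,9,10}:1
  |U|=4: {6,8,9,10}:1  {7,8,9,10}:4
  |U|=5: {5,6,8,9,10}:1  {6,7,8,9,10}:5
  |U|=6: {5,6,7,8,9,10}:6
  |U|=7: {4,5,6,7,8,9,10}:6
  |U|=8: {3,4,5,6,7,8,9,10}:6
  |U|=9: {2,3,4,5,6,7,8,9,10}:6
  start at 0(k): 6

6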